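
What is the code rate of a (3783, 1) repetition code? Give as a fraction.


Rate = k/n = 1/3783

1/3783


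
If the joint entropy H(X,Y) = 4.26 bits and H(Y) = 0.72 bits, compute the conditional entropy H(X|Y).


H(X|Y) = H(X,Y) - H(Y) = 4.26 - 0.72 = 3.54

3.54 bits


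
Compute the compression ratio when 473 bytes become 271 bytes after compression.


Ratio = original / compressed = 473 / 271 = 1.7454

1.7454


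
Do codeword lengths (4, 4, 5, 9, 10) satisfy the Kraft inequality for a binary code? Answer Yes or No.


Kraft sum = sum(2^(-l_i)) = 0.1592, need <= 1. Result: satisfied (a binary prefix-free code with these lengths exists)

Yes


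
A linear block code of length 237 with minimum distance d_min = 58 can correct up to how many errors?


Correction capability = floor((d-1)/2) = floor((58-1)/2) = 28

28 errors


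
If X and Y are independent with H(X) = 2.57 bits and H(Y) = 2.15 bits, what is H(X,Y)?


For independent variables, H(X,Y) = H(X) + H(Y) = 2.57 + 2.15 = 4.72

4.72 bits


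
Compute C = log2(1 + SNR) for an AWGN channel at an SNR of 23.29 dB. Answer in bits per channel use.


SNR_linear = 10^(23.29/10) = 213.3045; C = log2(1 + SNR_linear) = log2(1 + 213.3045) = 7.7435

7.7435 bits/channel use


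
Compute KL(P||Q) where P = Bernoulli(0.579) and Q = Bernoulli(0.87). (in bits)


KL = p*log2(p/q) + (1-p)*log2((1-p)/(1-q)) = 0.579*log2(0.579/0.87) + 0.421*log2(0.421/0.13) = 0.3736

0.3736 bits


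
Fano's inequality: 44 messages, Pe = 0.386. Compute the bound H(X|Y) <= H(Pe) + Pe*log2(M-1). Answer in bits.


H(Pe) = -Pe*log2(Pe) - (1-Pe)*log2(1-Pe) = -0.386*log2(0.386) - 0.614*log2(0.614) = 0.530104 + 0.432065 = 0.9622. Pe*log2(M-1) = 0.386*log2(43) = 2.094538. Bound = H(Pe) + Pe*log2(M-1) = 0.530104 + 0.432065 + 2.094538 = 3.0567

3.0567 bits


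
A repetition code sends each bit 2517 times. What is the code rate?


Rate = k/n = 1/2517

1/2517


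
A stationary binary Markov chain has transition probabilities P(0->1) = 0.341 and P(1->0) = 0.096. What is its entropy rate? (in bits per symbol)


Stationary distribution: pi_0 = p10/(p01+p10) = 0.2197, pi_1 = 0.7803. Entropy rate H' = pi_0*H(p01) + pi_1*H(p10) = 0.2197*0.9258 + 0.7803*0.4562 = 0.5593

0.5593 bits/symbol


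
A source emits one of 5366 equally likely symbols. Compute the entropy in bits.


H = log2(n) = log2(5366) = 12.3896

12.3896 bits


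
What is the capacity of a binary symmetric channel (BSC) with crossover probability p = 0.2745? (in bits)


H(p) = -p*log2(p) - (1-p)*log2(1-p) = -0.2745*log2(0.2745) - 0.7255*log2(0.7255) = 0.511976 + 0.335872 = 0.8478. C = 1 - H(p) = 1 - 0.8478 = 0.1522

0.1522 bits


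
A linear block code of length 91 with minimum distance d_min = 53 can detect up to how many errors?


Detection capability = d_min - 1 = 53 - 1 = 52

52 errors


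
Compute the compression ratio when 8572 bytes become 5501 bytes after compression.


Ratio = original / compressed = 8572 / 5501 = 1.5583

1.5583


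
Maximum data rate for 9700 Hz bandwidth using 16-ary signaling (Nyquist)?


Rate = 2 * B * log2(M) = 2 * 9700 * 4.0 = 77600.0

77600.0 bps


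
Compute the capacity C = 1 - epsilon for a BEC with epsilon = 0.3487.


C = 1 - epsilon = 1 - 0.3487 = 0.6513

0.6513 bits


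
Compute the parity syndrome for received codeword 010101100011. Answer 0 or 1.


Syndrome = XOR of all bits = 0 XOR 1 XOR 0 XOR 1 XOR 0 XOR 1 XOR 1 XOR 0 XOR 0 XOR 0 XOR 1 XOR 1 = 0

0


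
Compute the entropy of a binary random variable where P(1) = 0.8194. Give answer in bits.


H = -p*log2(p) - (1-p)*log2(1-p). -0.8194*log2(0.8194) = 0.235463; -0.1806*log2(0.1806) = 0.445925. H = 0.235463 + 0.445925 = 0.6814

0.6814 bits


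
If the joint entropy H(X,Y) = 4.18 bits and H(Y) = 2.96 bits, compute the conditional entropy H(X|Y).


H(X|Y) = H(X,Y) - H(Y) = 4.18 - 2.96 = 1.22

1.22 bits


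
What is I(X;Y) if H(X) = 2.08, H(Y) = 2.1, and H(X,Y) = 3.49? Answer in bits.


I(X;Y) = H(X) + H(Y) - H(X,Y) = 2.08 + 2.1 - 3.49 = 0.69

0.69 bits


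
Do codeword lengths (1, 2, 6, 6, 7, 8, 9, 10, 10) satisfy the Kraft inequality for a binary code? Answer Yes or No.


Kraft sum = sum(2^(-l_i)) = 0.7969, need <= 1. Result: satisfied (a binary prefix-free code with these lengths exists)

Yes


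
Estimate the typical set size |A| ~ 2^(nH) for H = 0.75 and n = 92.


log2|A_typical| = nH = 92 * 0.75 = 69.0, so |A_typical| ~ 2^69.0 = 5.903e+20

5.903e+20


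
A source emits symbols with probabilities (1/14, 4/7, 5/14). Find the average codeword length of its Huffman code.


Huffman construction (repeatedly merge the two least-probable nodes; each merge adds 1 bit to every symbol beneath it): 1/14 + 5/14 = 3/7; 3/7 + 4/7 = 1. Resulting codeword lengths (in the order the probabilities were given): (2, 1, 2). L_avg = sum(p_i * l_i) = 1/14*2 + 4/7*1 + 5/14*2 = 10/7 = 1.4286

1.4286 bits


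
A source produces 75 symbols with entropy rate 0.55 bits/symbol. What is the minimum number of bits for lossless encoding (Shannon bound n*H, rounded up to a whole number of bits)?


Minimum bits >= n * H = 75 * 0.55 = 41.25, rounded up to a whole number of bits = 42

42 bits


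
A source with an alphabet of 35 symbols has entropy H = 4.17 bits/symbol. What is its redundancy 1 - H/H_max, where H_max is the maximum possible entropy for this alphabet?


H_max = log2(K) = log2(35) = 5.1293 bits/symbol. Redundancy = 1 - H/H_max = 1 - 4.17/5.1293 = 1 - 0.813 = 0.187

0.187


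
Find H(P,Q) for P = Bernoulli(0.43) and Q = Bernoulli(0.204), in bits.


H(P,Q) = -p*log2(q) - (1-p)*log2(1-q). -0.43*log2(0.204) = 0.986144; -0.57*log2(0.796) = 0.187621. H(P,Q) = 0.986144 + 0.187621 = 1.1738

1.1738 bits


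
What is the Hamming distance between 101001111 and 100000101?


Count differing positions: . . ^ . . ^ . ^ . = 3 differences

3


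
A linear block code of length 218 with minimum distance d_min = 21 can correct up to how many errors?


Correction capability = floor((d-1)/2) = floor((21-1)/2) = 10

10 errors


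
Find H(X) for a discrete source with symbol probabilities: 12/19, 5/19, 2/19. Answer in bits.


H = -sum(p_i * log2(p_i)). Terms: -(12/19)*log2(12/19) = 0.418715; -(5/19)*log2(5/19) = 0.506842; -(2/19)*log2(2/19) = 0.341887. H = 0.418715 + 0.506842 + 0.341887 = 1.2674

1.2674 bits


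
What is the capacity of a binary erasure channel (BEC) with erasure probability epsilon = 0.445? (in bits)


C = 1 - epsilon = 1 - 0.445 = 0.555

0.555 bits


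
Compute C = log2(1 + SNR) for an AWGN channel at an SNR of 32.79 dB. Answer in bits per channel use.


SNR_linear = 10^(32.79/10) = 1901.0783; C = log2(1 + SNR_linear) = log2(1 + 1901.0783) = 10.8934

10.8934 bits/channel use


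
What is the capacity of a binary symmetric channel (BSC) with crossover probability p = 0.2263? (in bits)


H(p) = -p*log2(p) - (1-p)*log2(1-p) = -0.2263*log2(0.2263) - 0.7737*log2(0.7737) = 0.485117 + 0.286388 = 0.7715. C = 1 - H(p) = 1 - 0.7715 = 0.2285

0.2285 bits


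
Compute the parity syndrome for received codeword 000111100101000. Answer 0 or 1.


Syndrome = XOR of all bits = 0 XOR 0 XOR 0 XOR 1 XOR 1 XOR 1 XOR 1 XOR 0 XOR 0 XOR 1 XOR 0 XOR 1 XOR 0 XOR 0 XOR 0 = 0

0


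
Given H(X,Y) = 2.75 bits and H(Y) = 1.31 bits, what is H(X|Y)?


H(X|Y) = H(X,Y) - H(Y) = 2.75 - 1.31 = 1.44

1.44 bits


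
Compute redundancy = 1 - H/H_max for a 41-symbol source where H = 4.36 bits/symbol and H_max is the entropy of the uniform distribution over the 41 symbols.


H_max = log2(K) = log2(41) = 5.3576 bits/symbol. Redundancy = 1 - H/H_max = 1 - 4.36/5.3576 = 1 - 0.8138 = 0.1862

0.1862


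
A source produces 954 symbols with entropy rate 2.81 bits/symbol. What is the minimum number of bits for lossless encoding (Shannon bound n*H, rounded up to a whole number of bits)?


Minimum bits >= n * H = 954 * 2.81 = 2680.74, rounded up to a whole number of bits = 2681

2681 bits


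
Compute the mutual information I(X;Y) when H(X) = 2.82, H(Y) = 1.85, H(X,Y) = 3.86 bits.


I(X;Y) = H(X) + H(Y) - H(X,Y) = 2.82 + 1.85 - 3.86 = 0.81

0.81 bits


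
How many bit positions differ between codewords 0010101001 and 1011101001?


Count differing positions: ^ . . ^ . . . . . . = 2 differences

2


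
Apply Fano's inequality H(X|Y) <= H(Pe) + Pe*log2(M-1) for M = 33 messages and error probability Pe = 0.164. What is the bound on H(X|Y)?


H(Pe) = -Pe*log2(Pe) - (1-Pe)*log2(1-Pe) = -0.164*log2(0.164) - 0.836*log2(0.836) = 0.427750 + 0.216043 = 0.6438. Pe*log2(M-1) = 0.164*log2(32) = 0.820000. Bound = H(Pe) + Pe*log2(M-1) = 0.427750 + 0.216043 + 0.820000 = 1.4638

1.4638 bits


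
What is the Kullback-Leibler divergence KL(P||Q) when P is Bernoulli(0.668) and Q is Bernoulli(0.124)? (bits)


KL = p*log2(p/q) + (1-p)*log2((1-p)/(1-q)) = 0.668*log2(0.668/0.124) + 0.332*log2(0.332/0.876) = 1.1582

1.1582 bits


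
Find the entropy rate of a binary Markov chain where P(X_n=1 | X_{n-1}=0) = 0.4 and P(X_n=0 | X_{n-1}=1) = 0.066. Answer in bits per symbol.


Stationary distribution: pi_0 = p10/(p01+p10) = 0.1416, pi_1 = 0.8584. Entropy rate H' = pi_0*H(p01) + pi_1*H(p10) = 0.1416*0.971 + 0.8584*0.3508 = 0.4386

0.4386 bits/symbol


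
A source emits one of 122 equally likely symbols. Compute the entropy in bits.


H = log2(n) = log2(122) = 6.9307

6.9307 bits


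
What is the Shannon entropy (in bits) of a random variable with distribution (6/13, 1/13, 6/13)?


H = -sum(p_i * log2(p_i)). Terms: -(6/13)*log2(6/13) = 0.514836; -(1/13)*log2(1/13) = 0.284649; -(6/13)*log2(6/13) = 0.514836. H = 0.514836 + 0.284649 + 0.514836 = 1.3143

1.3143 bits


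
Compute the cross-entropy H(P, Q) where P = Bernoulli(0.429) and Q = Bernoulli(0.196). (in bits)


H(P,Q) = -p*log2(q) - (1-p)*log2(1-q). -0.429*log2(0.196) = 1.008611; -0.571*log2(0.804) = 0.179712. H(P,Q) = 1.008611 + 0.179712 = 1.1883

1.1883 bits


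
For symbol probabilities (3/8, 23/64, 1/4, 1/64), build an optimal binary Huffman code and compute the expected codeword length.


Huffman construction (repeatedly merge the two least-probable nodes; each merge adds 1 bit to every symbol beneath it): 1/64 + 1/4 = 17/64; 17/64 + 23/64 = 5/8; 3/8 + 5/8 = 1. Resulting codeword lengths (in the order the probabilities were given): (1, 2, 3, 3). L_avg = sum(p_i * l_i) = 3/8*1 + 23/64*2 + 1/4*3 + 1/64*3 = 121/64 = 1.8906

1.8906 bits


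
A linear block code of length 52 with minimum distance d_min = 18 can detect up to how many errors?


Detection capability = d_min - 1 = 18 - 1 = 17

17 errors


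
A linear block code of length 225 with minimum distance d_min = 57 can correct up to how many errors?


Correction capability = floor((d-1)/2) = floor((57-1)/2) = 28

28 errors


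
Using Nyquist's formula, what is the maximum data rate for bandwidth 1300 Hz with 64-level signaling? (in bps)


Rate = 2 * B * log2(M) = 2 * 1300 * 6.0 = 15600.0

15600.0 bps


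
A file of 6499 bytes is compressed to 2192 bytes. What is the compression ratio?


Ratio = original / compressed = 6499 / 2192 = 2.9649

2.9649


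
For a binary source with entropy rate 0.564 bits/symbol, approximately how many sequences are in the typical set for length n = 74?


log2|A_typical| = nH = 74 * 0.564 = 41.736, so |A_typical| ~ 2^41.736 = 3.663e+12

3.663e+12


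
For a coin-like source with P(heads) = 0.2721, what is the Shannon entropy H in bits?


H = -p*log2(p) - (1-p)*log2(1-p). -0.2721*log2(0.2721) = 0.510947; -0.7279*log2(0.7279) = 0.333515. H = 0.510947 + 0.333515 = 0.8445

0.8445 bits


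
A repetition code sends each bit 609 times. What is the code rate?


Rate = k/n = 1/609

1/609


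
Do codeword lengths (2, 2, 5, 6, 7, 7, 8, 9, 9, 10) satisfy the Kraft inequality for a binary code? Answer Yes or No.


Kraft sum = sum(2^(-l_i)) = 0.5713, need <= 1. Result: satisfied (a binary prefix-free code with these lengths exists)

Yes


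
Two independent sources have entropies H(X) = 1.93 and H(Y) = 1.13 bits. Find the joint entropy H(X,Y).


For independent variables, H(X,Y) = H(X) + H(Y) = 1.93 + 1.13 = 3.06

3.06 bits


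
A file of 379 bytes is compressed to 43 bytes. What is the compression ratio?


Ratio = original / compressed = 379 / 43 = 8.814

8.814


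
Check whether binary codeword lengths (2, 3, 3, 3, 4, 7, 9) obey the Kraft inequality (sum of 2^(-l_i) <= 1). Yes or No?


Kraft sum = sum(2^(-l_i)) = 0.6973, need <= 1. Result: satisfied (a binary prefix-free code with these lengths exists)

Yes


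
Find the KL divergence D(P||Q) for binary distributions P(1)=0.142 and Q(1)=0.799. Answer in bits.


KL = p*log2(p/q) + (1-p)*log2((1-p)/(1-q)) = 0.142*log2(0.142/0.799) + 0.858*log2(0.858/0.201) = 1.4426

1.4426 bits


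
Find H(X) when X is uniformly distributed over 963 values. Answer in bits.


H = log2(n) = log2(963) = 9.9114

9.9114 bits


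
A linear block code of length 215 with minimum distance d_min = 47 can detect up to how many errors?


Detection capability = d_min - 1 = 47 - 1 = 46

46 errors


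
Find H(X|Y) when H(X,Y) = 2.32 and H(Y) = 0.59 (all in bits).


H(X|Y) = H(X,Y) - H(Y) = 2.32 - 0.59 = 1.73

1.73 bits


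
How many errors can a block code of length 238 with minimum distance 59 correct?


Correction capability = floor((d-1)/2) = floor((59-1)/2) = 29

29 errors


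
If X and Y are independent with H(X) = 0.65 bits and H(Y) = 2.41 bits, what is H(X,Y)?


For independent variables, H(X,Y) = H(X) + H(Y) = 0.65 + 2.41 = 3.06

3.06 bits


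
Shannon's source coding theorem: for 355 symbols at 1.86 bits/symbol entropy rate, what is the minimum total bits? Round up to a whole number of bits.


Minimum bits >= n * H = 355 * 1.86 = 660.3, rounded up to a whole number of bits = 661

661 bits


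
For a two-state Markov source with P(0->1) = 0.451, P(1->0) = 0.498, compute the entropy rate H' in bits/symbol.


Stationary distribution: pi_0 = p10/(p01+p10) = 0.5248, pi_1 = 0.4752. Entropy rate H' = pi_0*H(p01) + pi_1*H(p10) = 0.5248*0.9931 + 0.4752*1.0 = 0.9964

0.9964 bits/symbol


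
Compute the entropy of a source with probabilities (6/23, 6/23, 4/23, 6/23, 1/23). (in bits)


H = -sum(p_i * log2(p_i)). Terms: -(6/23)*log2(6/23) = 0.505722; -(6/23)*log2(6/23) = 0.505722; -(4/23)*log2(4/23) = 0.438880; -(6/23)*log2(6/23) = 0.505722; -(1/23)*log2(1/23) = 0.196677. H = 0.505722 + 0.505722 + 0.438880 + 0.505722 + 0.196677 = 2.1527

2.1527 bits


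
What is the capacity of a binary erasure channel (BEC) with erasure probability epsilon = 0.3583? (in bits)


C = 1 - epsilon = 1 - 0.3583 = 0.6417

0.6417 bits


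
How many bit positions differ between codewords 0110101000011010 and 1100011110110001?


Count differing positions: ^ . ^ . ^ ^ . ^ ^ . ^ . ^ . ^ ^ = 10 differences

10


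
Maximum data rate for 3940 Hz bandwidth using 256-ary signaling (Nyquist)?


Rate = 2 * B * log2(M) = 2 * 3940 * 8.0 = 63040.0

63040.0 bps


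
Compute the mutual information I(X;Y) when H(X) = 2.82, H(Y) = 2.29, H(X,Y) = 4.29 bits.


I(X;Y) = H(X) + H(Y) - H(X,Y) = 2.82 + 2.29 - 4.29 = 0.82

0.82 bits


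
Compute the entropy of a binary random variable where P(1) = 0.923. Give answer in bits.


H = -p*log2(p) - (1-p)*log2(1-p). -0.923*log2(0.923) = 0.106696; -0.077*log2(0.077) = 0.284823. H = 0.106696 + 0.284823 = 0.3915

0.3915 bits


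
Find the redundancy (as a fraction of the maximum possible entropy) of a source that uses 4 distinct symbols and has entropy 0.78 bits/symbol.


H_max = log2(K) = log2(4) = 2.0 bits/symbol. Redundancy = 1 - H/H_max = 1 - 0.78/2.0 = 1 - 0.39 = 0.61

0.61


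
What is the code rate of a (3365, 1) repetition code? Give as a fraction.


Rate = k/n = 1/3365

1/3365


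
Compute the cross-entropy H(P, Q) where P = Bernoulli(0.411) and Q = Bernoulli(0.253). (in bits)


H(P,Q) = -p*log2(q) - (1-p)*log2(1-q). -0.411*log2(0.253) = 0.814927; -0.589*log2(0.747) = 0.247863. H(P,Q) = 0.814927 + 0.247863 = 1.0628

1.0628 bits


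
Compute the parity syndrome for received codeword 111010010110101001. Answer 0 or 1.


Syndrome = XOR of all bits = 1 XOR 1 XOR 1 XOR 0 XOR 1 XOR 0 XOR 0 XOR 1 XOR 0 XOR 1 XOR 1 XOR 0 XOR 1 XOR 0 XOR 1 XOR 0 XOR 0 XOR 1 = 0

0


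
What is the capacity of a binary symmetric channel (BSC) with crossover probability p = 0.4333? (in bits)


H(p) = -p*log2(p) - (1-p)*log2(1-p) = -0.4333*log2(0.4333) - 0.5667*log2(0.5667) = 0.522803 + 0.464322 = 0.9871. C = 1 - H(p) = 1 - 0.9871 = 0.0129

0.0129 bits


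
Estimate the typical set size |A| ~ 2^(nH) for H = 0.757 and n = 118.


log2|A_typical| = nH = 118 * 0.757 = 89.326, so |A_typical| ~ 2^89.326 = 7.759e+26

7.759e+26


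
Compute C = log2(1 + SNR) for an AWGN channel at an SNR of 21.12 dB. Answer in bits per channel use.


SNR_linear = 10^(21.12/10) = 129.4196; C = log2(1 + SNR_linear) = log2(1 + 129.4196) = 7.027

7.027 bits/channel use


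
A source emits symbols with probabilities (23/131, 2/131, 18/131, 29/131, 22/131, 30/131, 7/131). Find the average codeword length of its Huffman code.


Huffman construction (repeatedly merge the two least-probable nodes; each merge adds 1 bit to every symbol beneath it): 2/131 + 7/131 = 9/131; 9/131 + 18/131 = 27/131; 22/131 + 23/131 = 45/131; 27/131 + 29/131 = 56/131; 30/131 + 45/131 = 75/131; 56/131 + 75/131 = 1. Resulting codeword lengths (in the order the probabilities were given): (3, 4, 3, 2, 3, 2, 4). L_avg = sum(p_i * l_i) = 23/131*3 + 2/131*4 + 18/131*3 + 29/131*2 + 22/131*3 + 30/131*2 + 7/131*4 = 343/131 = 2.6183

2.6183 bits


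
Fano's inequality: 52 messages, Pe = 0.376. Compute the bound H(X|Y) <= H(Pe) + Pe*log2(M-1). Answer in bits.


H(Pe) = -Pe*log2(Pe) - (1-Pe)*log2(1-Pe) = -0.376*log2(0.376) - 0.624*log2(0.624) = 0.530609 + 0.424558 = 0.9552. Pe*log2(M-1) = 0.376*log2(51) = 2.132832. Bound = H(Pe) + Pe*log2(M-1) = 0.530609 + 0.424558 + 2.132832 = 3.088

3.088 bits


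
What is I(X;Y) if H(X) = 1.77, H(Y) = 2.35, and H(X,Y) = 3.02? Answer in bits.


I(X;Y) = H(X) + H(Y) - H(X,Y) = 1.77 + 2.35 - 3.02 = 1.1

1.1 bits


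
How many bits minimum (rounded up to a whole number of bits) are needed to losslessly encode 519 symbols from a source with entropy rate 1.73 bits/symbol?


Minimum bits >= n * H = 519 * 1.73 = 897.87, rounded up to a whole number of bits = 898

898 bits


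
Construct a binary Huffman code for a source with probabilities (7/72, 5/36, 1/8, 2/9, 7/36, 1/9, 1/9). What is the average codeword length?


Huffman construction (repeatedly merge the two least-probable nodes; each merge adds 1 bit to every symbol beneath it): 7/72 + 1/9 = 5/24; 1/9 + 1/8 = 17/72; 5/36 + 7/36 = 1/3; 5/24 + 2/9 = 31/72; 17/72 + 1/3 = 41/72; 31/72 + 41/72 = 1. Resulting codeword lengths (in the order the probabilities were given): (3, 3, 3, 2, 3, 3, 3). L_avg = sum(p_i * l_i) = 7/72*3 + 5/36*3 + 1/8*3 + 2/9*2 + 7/36*3 + 1/9*3 + 1/9*3 = 25/9 = 2.7778

2.7778 bits


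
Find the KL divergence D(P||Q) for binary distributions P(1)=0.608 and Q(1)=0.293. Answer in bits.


KL = p*log2(p/q) + (1-p)*log2((1-p)/(1-q)) = 0.608*log2(0.608/0.293) + 0.392*log2(0.392/0.707) = 0.3068

0.3068 bits


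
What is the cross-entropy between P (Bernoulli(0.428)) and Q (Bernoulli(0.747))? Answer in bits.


H(P,Q) = -p*log2(q) - (1-p)*log2(1-q). -0.428*log2(0.747) = 0.180111; -0.572*log2(0.253) = 1.134156. H(P,Q) = 0.180111 + 1.134156 = 1.3143

1.3143 bits


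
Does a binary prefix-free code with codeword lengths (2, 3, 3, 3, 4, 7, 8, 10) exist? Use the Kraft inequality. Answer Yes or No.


Kraft sum = sum(2^(-l_i)) = 0.7002, need <= 1. Result: satisfied (a binary prefix-free code with these lengths exists)

Yes


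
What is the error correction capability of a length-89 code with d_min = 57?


Correction capability = floor((d-1)/2) = floor((57-1)/2) = 28

28 errors


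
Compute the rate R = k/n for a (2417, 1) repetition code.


Rate = k/n = 1/2417

1/2417


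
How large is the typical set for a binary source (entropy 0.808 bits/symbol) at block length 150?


log2|A_typical| = nH = 150 * 0.808 = 121.2, so |A_typical| ~ 2^121.2 = 3.054e+36

3.054e+36


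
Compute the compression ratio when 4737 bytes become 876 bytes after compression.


Ratio = original / compressed = 4737 / 876 = 5.4075

5.4075


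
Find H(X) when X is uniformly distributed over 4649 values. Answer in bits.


H = log2(n) = log2(4649) = 12.1827

12.1827 bits


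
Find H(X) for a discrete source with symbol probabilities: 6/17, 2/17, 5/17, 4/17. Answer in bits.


H = -sum(p_i * log2(p_i)). Terms: -(6/17)*log2(6/17) = 0.530294; -(2/17)*log2(2/17) = 0.363231; -(5/17)*log2(5/17) = 0.519275; -(4/17)*log2(4/17) = 0.491168. H = 0.530294 + 0.363231 + 0.519275 + 0.491168 = 1.904

1.904 bits


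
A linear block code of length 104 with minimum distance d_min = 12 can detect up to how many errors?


Detection capability = d_min - 1 = 12 - 1 = 11

11 errors


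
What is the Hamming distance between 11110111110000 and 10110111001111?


Count differing positions: . ^ . . . . . . ^ ^ ^ ^ ^ ^ = 7 differences

7


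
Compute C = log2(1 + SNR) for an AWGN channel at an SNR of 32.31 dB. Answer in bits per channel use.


SNR_linear = 10^(32.31/10) = 1702.1585; C = log2(1 + SNR_linear) = log2(1 + 1702.1585) = 10.734

10.734 bits/channel use


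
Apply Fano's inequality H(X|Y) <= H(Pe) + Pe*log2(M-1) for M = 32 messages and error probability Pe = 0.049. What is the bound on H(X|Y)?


H(Pe) = -Pe*log2(Pe) - (1-Pe)*log2(1-Pe) = -0.049*log2(0.049) - 0.951*log2(0.951) = 0.213203 + 0.068931 = 0.2821. Pe*log2(M-1) = 0.049*log2(31) = 0.242756. Bound = H(Pe) + Pe*log2(M-1) = 0.213203 + 0.068931 + 0.242756 = 0.5249

0.5249 bits


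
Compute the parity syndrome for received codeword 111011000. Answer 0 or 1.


Syndrome = XOR of all bits = 1 XOR 1 XOR 1 XOR 0 XOR 1 XOR 1 XOR 0 XOR 0 XOR 0 = 1

1


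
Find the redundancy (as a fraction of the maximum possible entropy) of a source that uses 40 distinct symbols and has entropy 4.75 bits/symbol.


H_max = log2(K) = log2(40) = 5.3219 bits/symbol. Redundancy = 1 - H/H_max = 1 - 4.75/5.3219 = 1 - 0.8925 = 0.1075

0.1075


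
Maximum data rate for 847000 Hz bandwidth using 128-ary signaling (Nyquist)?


Rate = 2 * B * log2(M) = 2 * 847000 * 7.0 = 11858000.0

11858000.0 bps


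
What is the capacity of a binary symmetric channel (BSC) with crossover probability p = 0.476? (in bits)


H(p) = -p*log2(p) - (1-p)*log2(1-p) = -0.476*log2(0.476) - 0.524*log2(0.524) = 0.509780 + 0.488557 = 0.9983. C = 1 - H(p) = 1 - 0.9983 = 0.0017

0.0017 bits


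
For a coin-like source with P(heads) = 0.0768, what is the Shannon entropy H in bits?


H = -p*log2(p) - (1-p)*log2(1-p). -0.0768*log2(0.0768) = 0.284371; -0.9232*log2(0.9232) = 0.106431. H = 0.284371 + 0.106431 = 0.3908

0.3908 bits


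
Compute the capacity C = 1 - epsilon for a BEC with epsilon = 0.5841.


C = 1 - epsilon = 1 - 0.5841 = 0.4159

0.4159 bits


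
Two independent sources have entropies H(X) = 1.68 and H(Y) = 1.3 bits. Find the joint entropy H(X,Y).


For independent variables, H(X,Y) = H(X) + H(Y) = 1.68 + 1.3 = 2.98

2.98 bits


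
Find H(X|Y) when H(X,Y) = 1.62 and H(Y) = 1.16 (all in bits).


H(X|Y) = H(X,Y) - H(Y) = 1.62 - 1.16 = 0.46

0.46 bits


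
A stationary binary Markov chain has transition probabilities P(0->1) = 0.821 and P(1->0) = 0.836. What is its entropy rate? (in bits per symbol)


Stationary distribution: pi_0 = p10/(p01+p10) = 0.5045, pi_1 = 0.4955. Entropy rate H' = pi_0*H(p01) + pi_1*H(p10) = 0.5045*0.6779 + 0.4955*0.6438 = 0.661

0.661 bits/symbol


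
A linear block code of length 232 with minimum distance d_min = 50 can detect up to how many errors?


Detection capability = d_min - 1 = 50 - 1 = 49

49 errors


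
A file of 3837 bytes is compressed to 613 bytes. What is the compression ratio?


Ratio = original / compressed = 3837 / 613 = 6.2594

6.2594


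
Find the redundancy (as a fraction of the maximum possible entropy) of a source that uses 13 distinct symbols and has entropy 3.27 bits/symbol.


H_max = log2(K) = log2(13) = 3.7004 bits/symbol. Redundancy = 1 - H/H_max = 1 - 3.27/3.7004 = 1 - 0.8837 = 0.1163

0.1163


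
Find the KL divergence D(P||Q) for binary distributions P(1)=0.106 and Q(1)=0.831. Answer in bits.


KL = p*log2(p/q) + (1-p)*log2((1-p)/(1-q)) = 0.106*log2(0.106/0.831) + 0.894*log2(0.894/0.169) = 1.8336

1.8336 bits


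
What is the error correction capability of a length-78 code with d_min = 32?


Correction capability = floor((d-1)/2) = floor((32-1)/2) = 15

15 errors


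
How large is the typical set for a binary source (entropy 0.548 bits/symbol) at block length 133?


log2|A_typical| = nH = 133 * 0.548 = 72.884, so |A_typical| ~ 2^72.884 = 8.715e+21

8.715e+21


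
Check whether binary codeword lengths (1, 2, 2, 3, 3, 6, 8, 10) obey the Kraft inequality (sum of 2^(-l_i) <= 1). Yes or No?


Kraft sum = sum(2^(-l_i)) = 1.2705, need <= 1. Result: violated (a binary prefix-free code with these lengths cannot exist)

No


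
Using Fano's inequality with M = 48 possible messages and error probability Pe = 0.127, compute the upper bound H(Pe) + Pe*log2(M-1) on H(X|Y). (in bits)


H(Pe) = -Pe*log2(Pe) - (1-Pe)*log2(1-Pe) = -0.127*log2(0.127) - 0.873*log2(0.873) = 0.378092 + 0.171061 = 0.5492. Pe*log2(M-1) = 0.127*log2(47) = 0.705433. Bound = H(Pe) + Pe*log2(M-1) = 0.378092 + 0.171061 + 0.705433 = 1.2546

1.2546 bits


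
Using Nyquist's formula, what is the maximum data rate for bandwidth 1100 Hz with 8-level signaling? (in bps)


Rate = 2 * B * log2(M) = 2 * 1100 * 3.0 = 6600.0

6600.0 bps


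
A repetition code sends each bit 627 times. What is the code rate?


Rate = k/n = 1/627

1/627


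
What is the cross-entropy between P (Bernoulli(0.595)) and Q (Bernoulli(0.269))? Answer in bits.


H(P,Q) = -p*log2(q) - (1-p)*log2(1-q). -0.595*log2(0.269) = 1.127122; -0.405*log2(0.731) = 0.183083. H(P,Q) = 1.127122 + 0.183083 = 1.3102

1.3102 bits


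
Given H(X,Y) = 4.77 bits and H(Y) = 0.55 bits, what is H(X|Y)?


H(X|Y) = H(X,Y) - H(Y) = 4.77 - 0.55 = 4.22

4.22 bits


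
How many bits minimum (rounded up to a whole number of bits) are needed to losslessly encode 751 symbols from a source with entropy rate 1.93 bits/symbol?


Minimum bits >= n * H = 751 * 1.93 = 1449.43, rounded up to a whole number of bits = 1450

1450 bits


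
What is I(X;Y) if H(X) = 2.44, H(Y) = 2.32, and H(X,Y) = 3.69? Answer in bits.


I(X;Y) = H(X) + H(Y) - H(X,Y) = 2.44 + 2.32 - 3.69 = 1.07

1.07 bits


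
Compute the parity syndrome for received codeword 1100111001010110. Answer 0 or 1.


Syndrome = XOR of all bits = 1 XOR 1 XOR 0 XOR 0 XOR 1 XOR 1 XOR 1 XOR 0 XOR 0 XOR 1 XOR 0 XOR 1 XOR 0 XOR 1 XOR 1 XOR 0 = 1

1


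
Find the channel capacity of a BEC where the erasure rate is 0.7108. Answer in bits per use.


C = 1 - epsilon = 1 - 0.7108 = 0.2892

0.2892 bits


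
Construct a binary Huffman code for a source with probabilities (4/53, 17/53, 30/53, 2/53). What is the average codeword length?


Huffman construction (repeatedly merge the two least-probable nodes; each merge adds 1 bit to every symbol beneath it): 2/53 + 4/53 = 6/53; 6/53 + 17/53 = 23/53; 23/53 + 30/53 = 1. Resulting codeword lengths (in the order the probabilities were given): (3, 2, 1, 3). L_avg = sum(p_i * l_i) = 4/53*3 + 17/53*2 + 30/53*1 + 2/53*3 = 82/53 = 1.5472

1.5472 bits


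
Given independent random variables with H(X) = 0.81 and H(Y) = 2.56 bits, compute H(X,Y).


For independent variables, H(X,Y) = H(X) + H(Y) = 0.81 + 2.56 = 3.37

3.37 bits


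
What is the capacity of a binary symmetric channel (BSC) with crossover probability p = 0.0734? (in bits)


H(p) = -p*log2(p) - (1-p)*log2(1-p) = -0.0734*log2(0.0734) - 0.9266*log2(0.9266) = 0.276577 + 0.101909 = 0.3785. C = 1 - H(p) = 1 - 0.3785 = 0.6215

0.6215 bits


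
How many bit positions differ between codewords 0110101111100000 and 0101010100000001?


Count differing positions: . . ^ ^ ^ ^ ^ . ^ ^ ^ . . . . ^ = 9 differences

9


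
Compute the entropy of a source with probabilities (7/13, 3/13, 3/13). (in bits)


H = -sum(p_i * log2(p_i)). Terms: -(7/13)*log2(7/13) = 0.480892; -(3/13)*log2(3/13) = 0.488187; -(3/13)*log2(3/13) = 0.488187. H = 0.480892 + 0.488187 + 0.488187 = 1.4573

1.4573 bits


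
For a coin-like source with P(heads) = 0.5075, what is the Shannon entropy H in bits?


H = -p*log2(p) - (1-p)*log2(1-p). -0.5075*log2(0.5075) = 0.496599; -0.4925*log2(0.4925) = 0.503239. H = 0.496599 + 0.503239 = 0.9998

0.9998 bits


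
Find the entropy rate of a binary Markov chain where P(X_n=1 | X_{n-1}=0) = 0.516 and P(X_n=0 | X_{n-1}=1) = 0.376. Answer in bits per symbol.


Stationary distribution: pi_0 = p10/(p01+p10) = 0.4215, pi_1 = 0.5785. Entropy rate H' = pi_0*H(p01) + pi_1*H(p10) = 0.4215*0.9993 + 0.5785*0.9552 = 0.9738

0.9738 bits/symbol


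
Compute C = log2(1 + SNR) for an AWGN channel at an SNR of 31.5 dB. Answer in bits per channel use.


SNR_linear = 10^(31.5/10) = 1412.5375; C = log2(1 + SNR_linear) = log2(1 + 1412.5375) = 10.4651

10.4651 bits/channel use


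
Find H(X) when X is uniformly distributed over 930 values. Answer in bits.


H = log2(n) = log2(930) = 9.8611

9.8611 bits


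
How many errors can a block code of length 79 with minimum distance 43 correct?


Correction capability = floor((d-1)/2) = floor((43-1)/2) = 21

21 errors


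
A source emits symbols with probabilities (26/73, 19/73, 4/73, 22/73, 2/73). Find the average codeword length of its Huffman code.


Huffman construction (repeatedly merge the two least-probable nodes; each merge adds 1 bit to every symbol beneath it): 2/73 + 4/73 = 6/73; 6/73 + 19/73 = 25/73; 22/73 + 25/73 = 47/73; 26/73 + 47/73 = 1. Resulting codeword lengths (in the order the probabilities were given): (1, 3, 4, 2, 4). L_avg = sum(p_i * l_i) = 26/73*1 + 19/73*3 + 4/73*4 + 22/73*2 + 2/73*4 = 151/73 = 2.0685

2.0685 bits


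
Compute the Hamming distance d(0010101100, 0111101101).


Count differing positions: . ^ . ^ . . . . . ^ = 3 differences

3


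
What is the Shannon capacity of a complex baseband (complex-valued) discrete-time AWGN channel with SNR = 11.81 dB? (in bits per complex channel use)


SNR_linear = 10^(11.81/10) = 15.1705; C = log2(1 + SNR_linear) = log2(1 + 15.1705) = 4.0153

4.0153 bits/channel use


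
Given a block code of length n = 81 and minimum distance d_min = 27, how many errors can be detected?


Detection capability = d_min - 1 = 27 - 1 = 26

26 errors


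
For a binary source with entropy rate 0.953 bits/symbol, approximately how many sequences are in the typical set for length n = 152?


log2|A_typical| = nH = 152 * 0.953 = 144.856, so |A_typical| ~ 2^144.856 = 4.036e+43

4.036e+43


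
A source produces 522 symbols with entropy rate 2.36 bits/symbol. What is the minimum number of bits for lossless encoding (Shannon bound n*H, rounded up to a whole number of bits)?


Minimum bits >= n * H = 522 * 2.36 = 1231.92, rounded up to a whole number of bits = 1232

1232 bits


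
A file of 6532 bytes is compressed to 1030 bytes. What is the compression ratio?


Ratio = original / compressed = 6532 / 1030 = 6.3417

6.3417


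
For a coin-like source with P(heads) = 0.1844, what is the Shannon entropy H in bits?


H = -p*log2(p) - (1-p)*log2(1-p). -0.1844*log2(0.1844) = 0.449768; -0.8156*log2(0.8156) = 0.239840. H = 0.449768 + 0.239840 = 0.6896

0.6896 bits


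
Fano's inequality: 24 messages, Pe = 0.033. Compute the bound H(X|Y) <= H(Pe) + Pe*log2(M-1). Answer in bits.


H(Pe) = -Pe*log2(Pe) - (1-Pe)*log2(1-Pe) = -0.033*log2(0.033) - 0.967*log2(0.967) = 0.162406 + 0.046815 = 0.2092. Pe*log2(M-1) = 0.033*log2(23) = 0.149278. Bound = H(Pe) + Pe*log2(M-1) = 0.162406 + 0.046815 + 0.149278 = 0.3585

0.3585 bits


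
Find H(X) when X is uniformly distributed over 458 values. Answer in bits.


H = log2(n) = log2(458) = 8.8392

8.8392 bits


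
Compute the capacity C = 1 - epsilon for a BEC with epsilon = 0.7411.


C = 1 - epsilon = 1 - 0.7411 = 0.2589

0.2589 bits


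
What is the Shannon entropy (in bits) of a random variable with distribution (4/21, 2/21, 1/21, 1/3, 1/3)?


H = -sum(p_i * log2(p_i)). Terms: -(4/21)*log2(4/21) = 0.455680; -(2/21)*log2(2/21) = 0.323078; -(1/21)*log2(1/21) = 0.209158; -(1/3)*log2(1/3) = 0.528321; -(1/3)*log2(1/3) = 0.528321. H = 0.455680 + 0.323078 + 0.209158 + 0.528321 + 0.528321 = 2.0446

2.0446 bits


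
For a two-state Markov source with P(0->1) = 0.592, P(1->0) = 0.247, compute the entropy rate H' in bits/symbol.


Stationary distribution: pi_0 = p10/(p01+p10) = 0.2944, pi_1 = 0.7056. Entropy rate H' = pi_0*H(p01) + pi_1*H(p10) = 0.2944*0.9754 + 0.7056*0.8065 = 0.8562

0.8562 bits/symbol


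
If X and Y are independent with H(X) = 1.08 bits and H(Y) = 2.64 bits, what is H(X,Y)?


For independent variables, H(X,Y) = H(X) + H(Y) = 1.08 + 2.64 = 3.72

3.72 bits


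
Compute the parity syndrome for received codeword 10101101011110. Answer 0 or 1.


Syndrome = XOR of all bits = 1 XOR 0 XOR 1 XOR 0 XOR 1 XOR 1 XOR 0 XOR 1 XOR 0 XOR 1 XOR 1 XOR 1 XOR 1 XOR 0 = 1

1


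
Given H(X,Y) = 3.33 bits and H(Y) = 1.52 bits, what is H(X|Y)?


H(X|Y) = H(X,Y) - H(Y) = 3.33 - 1.52 = 1.81

1.81 bits


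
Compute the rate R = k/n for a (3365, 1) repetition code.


Rate = k/n = 1/3365

1/3365


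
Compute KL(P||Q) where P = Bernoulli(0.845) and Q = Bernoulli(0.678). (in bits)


KL = p*log2(p/q) + (1-p)*log2((1-p)/(1-q)) = 0.845*log2(0.845/0.678) + 0.155*log2(0.155/0.322) = 0.1049

0.1049 bits


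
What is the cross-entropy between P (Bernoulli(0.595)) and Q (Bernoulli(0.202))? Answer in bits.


H(P,Q) = -p*log2(q) - (1-p)*log2(1-q). -0.595*log2(0.202) = 1.373006; -0.405*log2(0.798) = 0.131843. H(P,Q) = 1.373006 + 0.131843 = 1.5048

1.5048 bits


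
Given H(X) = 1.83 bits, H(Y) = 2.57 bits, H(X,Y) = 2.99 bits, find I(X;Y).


I(X;Y) = H(X) + H(Y) - H(X,Y) = 1.83 + 2.57 - 2.99 = 1.41

1.41 bits


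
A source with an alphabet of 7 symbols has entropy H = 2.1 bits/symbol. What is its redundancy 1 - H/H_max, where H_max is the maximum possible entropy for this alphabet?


H_max = log2(K) = log2(7) = 2.8074 bits/symbol. Redundancy = 1 - H/H_max = 1 - 2.1/2.8074 = 1 - 0.748 = 0.252

0.252


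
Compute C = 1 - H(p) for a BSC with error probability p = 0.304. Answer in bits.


H(p) = -p*log2(p) - (1-p)*log2(1-p) = -0.304*log2(0.304) - 0.696*log2(0.696) = 0.522228 + 0.363897 = 0.8861. C = 1 - H(p) = 1 - 0.8861 = 0.1139

0.1139 bits


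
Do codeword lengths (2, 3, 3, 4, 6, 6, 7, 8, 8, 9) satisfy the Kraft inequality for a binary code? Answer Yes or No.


Kraft sum = sum(2^(-l_i)) = 0.6113, need <= 1. Result: satisfied (a binary prefix-free code with these lengths exists)

Yes


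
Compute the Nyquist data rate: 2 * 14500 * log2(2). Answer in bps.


Rate = 2 * B * log2(M) = 2 * 14500 * 1.0 = 29000.0

29000.0 bps


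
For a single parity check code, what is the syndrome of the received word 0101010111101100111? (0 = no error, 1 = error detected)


Syndrome = XOR of all bits = 0 XOR 1 XOR 0 XOR 1 XOR 0 XOR 1 XOR 0 XOR 1 XOR 1 XOR 1 XOR 1 XOR 0 XOR 1 XOR 1 XOR 0 XOR 0 XOR 1 XOR 1 XOR 1 = 0

0


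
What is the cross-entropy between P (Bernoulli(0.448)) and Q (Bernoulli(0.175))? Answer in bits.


H(P,Q) = -p*log2(q) - (1-p)*log2(1-q). -0.448*log2(0.175) = 1.126529; -0.552*log2(0.825) = 0.153199. H(P,Q) = 1.126529 + 0.153199 = 1.2797

1.2797 bits


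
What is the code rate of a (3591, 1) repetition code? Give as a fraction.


Rate = k/n = 1/3591

1/3591


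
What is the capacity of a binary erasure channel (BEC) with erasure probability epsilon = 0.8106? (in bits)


C = 1 - epsilon = 1 - 0.8106 = 0.1894

0.1894 bits


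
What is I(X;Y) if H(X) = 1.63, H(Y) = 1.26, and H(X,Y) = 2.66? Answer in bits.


I(X;Y) = H(X) + H(Y) - H(X,Y) = 1.63 + 1.26 - 2.66 = 0.23

0.23 bits


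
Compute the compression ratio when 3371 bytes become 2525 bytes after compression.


Ratio = original / compressed = 3371 / 2525 = 1.335

1.335


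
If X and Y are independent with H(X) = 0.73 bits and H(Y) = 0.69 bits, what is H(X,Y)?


For independent variables, H(X,Y) = H(X) + H(Y) = 0.73 + 0.69 = 1.42

1.42 bits


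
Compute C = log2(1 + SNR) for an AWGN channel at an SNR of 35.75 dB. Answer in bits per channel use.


SNR_linear = 10^(35.75/10) = 3758.374; C = log2(1 + SNR_linear) = log2(1 + 3758.374) = 11.8763

11.8763 bits/channel use


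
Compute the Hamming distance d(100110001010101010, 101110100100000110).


Count differing positions: . . ^ . . . ^ . ^ ^ ^ . ^ . ^ ^ . . = 8 differences

8


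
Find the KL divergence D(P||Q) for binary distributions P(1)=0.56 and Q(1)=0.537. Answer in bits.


KL = p*log2(p/q) + (1-p)*log2((1-p)/(1-q)) = 0.56*log2(0.56/0.537) + 0.44*log2(0.44/0.463) = 0.0015

0.0015 bits


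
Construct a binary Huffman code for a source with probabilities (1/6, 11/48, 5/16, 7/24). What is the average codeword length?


Huffman construction (repeatedly merge the two least-probable nodes; each merge adds 1 bit to every symbol beneath it): 1/6 + 11/48 = 19/48; 7/24 + 5/16 = 29/48; 19/48 + 29/48 = 1. Resulting codeword lengths (in the order the probabilities were given): (2, 2, 2, 2). L_avg = sum(p_i * l_i) = 1/6*2 + 11/48*2 + 5/16*2 + 7/24*2 = 2

2.0 bits


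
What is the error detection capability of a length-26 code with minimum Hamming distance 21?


Detection capability = d_min - 1 = 21 - 1 = 20

20 errors


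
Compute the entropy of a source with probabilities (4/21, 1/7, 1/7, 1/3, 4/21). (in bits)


H = -sum(p_i * log2(p_i)). Terms: -(4/21)*log2(4/21) = 0.455680; -(1/7)*log2(1/7) = 0.401051; -(1/7)*log2(1/7) = 0.401051; -(1/3)*log2(1/3) = 0.528321; -(4/21)*log2(4/21) = 0.455680. H = 0.455680 + 0.401051 + 0.401051 + 0.528321 + 0.455680 = 2.2418

2.2418 bits


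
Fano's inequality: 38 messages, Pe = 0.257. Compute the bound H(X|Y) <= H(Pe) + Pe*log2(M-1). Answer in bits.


H(Pe) = -Pe*log2(Pe) - (1-Pe)*log2(1-Pe) = -0.257*log2(0.257) - 0.743*log2(0.743) = 0.503761 + 0.318424 = 0.8222. Pe*log2(M-1) = 0.257*log2(37) = 1.338830. Bound = H(Pe) + Pe*log2(M-1) = 0.503761 + 0.318424 + 1.338830 = 2.161

2.161 bits


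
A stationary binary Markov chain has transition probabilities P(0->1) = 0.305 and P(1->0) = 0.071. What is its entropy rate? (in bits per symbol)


Stationary distribution: pi_0 = p10/(p01+p10) = 0.1888, pi_1 = 0.8112. Entropy rate H' = pi_0*H(p01) + pi_1*H(p10) = 0.1888*0.8873 + 0.8112*0.3696 = 0.4674

0.4674 bits/symbol


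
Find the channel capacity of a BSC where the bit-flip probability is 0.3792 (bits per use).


H(p) = -p*log2(p) - (1-p)*log2(1-p) = -0.3792*log2(0.3792) - 0.6208*log2(0.6208) = 0.530489 + 0.426986 = 0.9575. C = 1 - H(p) = 1 - 0.9575 = 0.0425

0.0425 bits


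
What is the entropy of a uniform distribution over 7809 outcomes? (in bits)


H = log2(n) = log2(7809) = 12.9309

12.9309 bits


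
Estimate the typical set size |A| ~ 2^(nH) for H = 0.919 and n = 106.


log2|A_typical| = nH = 106 * 0.919 = 97.414, so |A_typical| ~ 2^97.414 = 2.111e+29

2.111e+29


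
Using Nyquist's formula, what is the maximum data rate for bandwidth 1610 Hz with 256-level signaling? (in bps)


Rate = 2 * B * log2(M) = 2 * 1610 * 8.0 = 25760.0

25760.0 bps
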